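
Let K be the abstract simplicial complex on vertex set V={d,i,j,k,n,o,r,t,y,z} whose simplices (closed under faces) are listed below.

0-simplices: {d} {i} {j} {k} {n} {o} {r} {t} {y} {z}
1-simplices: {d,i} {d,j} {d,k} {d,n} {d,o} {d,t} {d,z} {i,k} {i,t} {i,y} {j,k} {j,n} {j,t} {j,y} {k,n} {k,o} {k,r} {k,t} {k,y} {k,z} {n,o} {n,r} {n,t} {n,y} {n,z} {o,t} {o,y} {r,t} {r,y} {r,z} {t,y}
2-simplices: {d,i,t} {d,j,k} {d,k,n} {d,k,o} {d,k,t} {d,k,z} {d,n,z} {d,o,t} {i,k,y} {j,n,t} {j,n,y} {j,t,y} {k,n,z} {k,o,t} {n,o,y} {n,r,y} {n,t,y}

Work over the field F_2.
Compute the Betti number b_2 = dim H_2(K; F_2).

n_0=10 n_1=31 n_2=17  [Z2]
∂1: piv[di,dj,dk,dn,do,dt,dz,iy,kr] rk=9  ker:ik,it,jk,jn,jt,jy,kn,ko,kt,ky,kz,no,nr,nt,ny,nz,ot,oy,rt,ry,rz,ty
∂2: piv[dit,djk,dkn,dko,dkt,dkz,dnz,dot,iky,jnt,jny,jty,noy,nry] rk=14  ker:knz,kot,nty
b_2=(17−14)−0=3

b_2=3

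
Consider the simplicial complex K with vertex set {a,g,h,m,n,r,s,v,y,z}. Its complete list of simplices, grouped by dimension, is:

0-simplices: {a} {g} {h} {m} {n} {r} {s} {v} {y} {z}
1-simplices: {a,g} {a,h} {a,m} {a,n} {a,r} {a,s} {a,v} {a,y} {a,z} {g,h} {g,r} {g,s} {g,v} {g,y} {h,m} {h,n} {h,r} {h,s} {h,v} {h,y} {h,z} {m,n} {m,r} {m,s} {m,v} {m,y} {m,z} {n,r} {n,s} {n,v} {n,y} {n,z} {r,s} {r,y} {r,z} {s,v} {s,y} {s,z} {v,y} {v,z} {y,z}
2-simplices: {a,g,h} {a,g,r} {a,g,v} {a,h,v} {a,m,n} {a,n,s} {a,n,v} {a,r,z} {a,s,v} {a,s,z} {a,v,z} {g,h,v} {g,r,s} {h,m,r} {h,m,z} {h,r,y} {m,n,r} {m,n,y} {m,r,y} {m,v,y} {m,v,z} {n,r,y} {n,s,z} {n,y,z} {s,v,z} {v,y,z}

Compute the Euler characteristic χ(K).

n_0=10 n_1=41 n_2=26
χ=+10−41+26=-5

χ(K)=-5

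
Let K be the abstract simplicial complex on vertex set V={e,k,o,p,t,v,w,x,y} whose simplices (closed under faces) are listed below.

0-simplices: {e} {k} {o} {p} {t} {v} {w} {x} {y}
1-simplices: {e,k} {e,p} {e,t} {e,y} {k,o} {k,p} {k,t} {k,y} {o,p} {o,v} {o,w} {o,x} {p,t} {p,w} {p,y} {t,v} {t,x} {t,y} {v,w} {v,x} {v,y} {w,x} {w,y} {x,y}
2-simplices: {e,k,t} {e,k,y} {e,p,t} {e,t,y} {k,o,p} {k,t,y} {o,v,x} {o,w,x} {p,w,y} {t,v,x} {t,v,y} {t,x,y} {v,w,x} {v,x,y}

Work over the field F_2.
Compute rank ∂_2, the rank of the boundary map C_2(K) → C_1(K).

n_0=9 n_1=24 n_2=14  [Z2]
∂1: piv[ek,ep,et,ey,ko,ov,ow,ox] rk=8  ker:kp,kt,ky,op,pt,pw,py,tv,tx,ty,vw,vx,vy,wx,wy,xy
∂2: piv[ekt,eky,ept,ety,kop,ovx,owx,pwy,tvx,tvy,txy,vwx] rk=12  ker:kty,vxy
rk∂_2=12

rank∂_2=12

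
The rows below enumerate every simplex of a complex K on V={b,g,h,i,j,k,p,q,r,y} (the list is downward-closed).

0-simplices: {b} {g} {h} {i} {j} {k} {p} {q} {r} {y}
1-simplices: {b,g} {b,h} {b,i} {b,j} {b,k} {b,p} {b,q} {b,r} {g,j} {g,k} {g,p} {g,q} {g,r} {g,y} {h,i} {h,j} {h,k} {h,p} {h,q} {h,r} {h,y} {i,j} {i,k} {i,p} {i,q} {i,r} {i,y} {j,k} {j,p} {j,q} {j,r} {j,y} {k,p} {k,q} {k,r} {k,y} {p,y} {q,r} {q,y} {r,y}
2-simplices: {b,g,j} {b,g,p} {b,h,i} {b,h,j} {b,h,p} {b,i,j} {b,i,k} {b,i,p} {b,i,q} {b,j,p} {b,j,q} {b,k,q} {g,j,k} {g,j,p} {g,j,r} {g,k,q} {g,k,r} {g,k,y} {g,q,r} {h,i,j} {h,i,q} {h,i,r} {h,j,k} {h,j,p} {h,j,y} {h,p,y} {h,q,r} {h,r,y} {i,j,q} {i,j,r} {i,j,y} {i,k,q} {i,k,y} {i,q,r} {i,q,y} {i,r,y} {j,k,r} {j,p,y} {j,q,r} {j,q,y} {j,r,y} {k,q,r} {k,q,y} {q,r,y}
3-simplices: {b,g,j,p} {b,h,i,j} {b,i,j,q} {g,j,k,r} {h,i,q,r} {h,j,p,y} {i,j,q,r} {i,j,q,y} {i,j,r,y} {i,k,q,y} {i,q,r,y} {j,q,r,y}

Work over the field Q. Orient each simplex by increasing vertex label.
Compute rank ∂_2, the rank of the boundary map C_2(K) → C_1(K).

n_0=10 n_1=40 n_2=44 n_3=12  [Q]
∂1: piv[bg,bh,bi,bj,bk,bp,bq,br,gy] rk=9  ker:gj,gk,gp,gq,gr,hi,hj,hk,hp,hq,hr,hy,ij,ik,ip,iq,ir,iy,jk,jp,jq,jr,jy,kp,kq,kr,ky,py,qr,qy,ry
∂2: piv[bgj,bgp,bhi,bhj,bhp,bij,bik,bip,biq,bjp,bjq,bkq,gjk,gjr,gkq,gkr,gky,gqr,hiq,hir,hjk,hjy,hpy,hqr,hry,ijr,ijy,iky,iqy] rk=29  ker:gjp,hij,hjp,ijq,ikq,iqr,iry,jkr,jpy,jqr,jqy,jry,kqr,kqy,qry
∂3: piv[bgjp,bhij,bijq,gjkr,hiqr,hjpy,ijqr,ijqy,ijry,ikqy,iqry] rk=11  ker:jqry
rk∂_2=29

rank∂_2=29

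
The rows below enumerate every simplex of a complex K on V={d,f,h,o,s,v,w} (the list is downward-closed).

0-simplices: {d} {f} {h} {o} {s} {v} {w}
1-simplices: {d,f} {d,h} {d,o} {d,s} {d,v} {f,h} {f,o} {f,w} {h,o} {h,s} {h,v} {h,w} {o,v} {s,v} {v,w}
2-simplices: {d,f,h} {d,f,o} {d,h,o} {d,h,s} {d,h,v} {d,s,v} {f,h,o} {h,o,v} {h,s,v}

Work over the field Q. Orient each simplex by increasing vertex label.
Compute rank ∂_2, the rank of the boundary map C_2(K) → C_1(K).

rank∂_2=7

n_0=7 n_1=15 n_2=9  [Q]
∂1: piv[df,dh,do,ds,dv,fw] rk=6  ker:fh,fo,ho,hs,hv,hw,ov,sv,vw
∂2: piv[dfh,dfo,dho,dhs,dhv,dsv,hov] rk=7  ker:fho,hsv
rk∂_2=7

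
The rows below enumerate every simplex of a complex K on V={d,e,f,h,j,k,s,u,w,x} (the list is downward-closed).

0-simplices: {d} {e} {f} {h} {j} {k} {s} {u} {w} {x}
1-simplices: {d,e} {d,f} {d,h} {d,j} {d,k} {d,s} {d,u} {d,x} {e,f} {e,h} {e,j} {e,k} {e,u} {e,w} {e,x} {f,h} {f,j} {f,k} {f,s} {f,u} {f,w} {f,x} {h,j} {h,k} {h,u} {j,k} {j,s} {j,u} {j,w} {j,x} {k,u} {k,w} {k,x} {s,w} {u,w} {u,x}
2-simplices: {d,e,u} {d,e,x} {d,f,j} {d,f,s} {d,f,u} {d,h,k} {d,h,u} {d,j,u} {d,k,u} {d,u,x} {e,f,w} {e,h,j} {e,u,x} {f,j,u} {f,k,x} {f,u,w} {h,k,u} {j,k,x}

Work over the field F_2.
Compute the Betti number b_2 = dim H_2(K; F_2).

n_0=10 n_1=36 n_2=18  [Z2]
∂1: piv[de,df,dh,dj,dk,ds,du,dx,ew] rk=9  ker:ef,eh,ej,ek,eu,ex,fh,fj,fk,fs,fu,fw,fx,hj,hk,hu,jk,js,ju,jw,jx,ku,kw,kx,sw,uw,ux
∂2: piv[deu,dex,dfj,dfs,dfu,dhk,dhu,dju,dku,dux,efw,ehj,fkx,fuw,jkx] rk=15  ker:eux,fju,hku
b_2=(18−15)−0=3

b_2=3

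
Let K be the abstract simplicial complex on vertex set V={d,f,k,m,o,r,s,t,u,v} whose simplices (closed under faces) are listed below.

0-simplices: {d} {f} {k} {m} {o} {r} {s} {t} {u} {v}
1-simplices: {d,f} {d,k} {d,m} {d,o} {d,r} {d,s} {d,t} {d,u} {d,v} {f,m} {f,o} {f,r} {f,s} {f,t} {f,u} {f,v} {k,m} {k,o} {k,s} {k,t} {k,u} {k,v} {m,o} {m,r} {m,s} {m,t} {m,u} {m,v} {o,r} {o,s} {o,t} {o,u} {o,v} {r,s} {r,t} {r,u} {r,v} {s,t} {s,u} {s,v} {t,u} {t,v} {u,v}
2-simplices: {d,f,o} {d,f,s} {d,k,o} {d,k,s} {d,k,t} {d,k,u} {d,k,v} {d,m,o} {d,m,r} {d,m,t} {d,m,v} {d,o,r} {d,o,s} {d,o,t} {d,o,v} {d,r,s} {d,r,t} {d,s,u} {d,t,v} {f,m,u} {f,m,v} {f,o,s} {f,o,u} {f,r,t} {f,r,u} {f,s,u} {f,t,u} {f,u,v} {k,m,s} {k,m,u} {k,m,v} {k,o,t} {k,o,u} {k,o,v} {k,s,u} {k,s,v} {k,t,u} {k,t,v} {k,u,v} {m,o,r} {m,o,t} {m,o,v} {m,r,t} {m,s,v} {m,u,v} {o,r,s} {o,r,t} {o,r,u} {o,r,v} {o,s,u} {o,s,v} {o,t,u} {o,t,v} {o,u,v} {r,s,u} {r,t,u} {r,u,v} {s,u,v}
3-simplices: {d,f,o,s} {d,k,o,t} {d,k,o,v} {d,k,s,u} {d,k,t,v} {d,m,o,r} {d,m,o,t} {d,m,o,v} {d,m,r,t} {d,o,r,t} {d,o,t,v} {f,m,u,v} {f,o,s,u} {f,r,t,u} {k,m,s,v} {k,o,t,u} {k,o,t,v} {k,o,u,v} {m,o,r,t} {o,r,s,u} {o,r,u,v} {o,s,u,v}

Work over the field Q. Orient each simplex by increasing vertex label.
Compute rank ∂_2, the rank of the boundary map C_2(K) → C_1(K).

rank∂_2=33

n_0=10 n_1=43 n_2=58 n_3=22  [Q]
∂1: piv[df,dk,dm,do,dr,ds,dt,du,dv] rk=9  ker:fm,fo,fr,fs,ft,fu,fv,km,ko,ks,kt,ku,kv,mo,mr,ms,mt,mu,mv,or,os,ot,ou,ov,rs,rt,ru,rv,st,su,sv,tu,tv,uv
∂2: piv[dfo,dfs,dko,dks,dkt,dku,dkv,dmo,dmr,dmt,dmv,dor,dos,dot,dov,drs,drt,dsu,dtv,fmu,fmv,fou,frt,fru,fsu,ftu,fuv,kms,kmu,kmv,ksv,ktu,orv] rk=33  ker:fos,kot,kou,kov,ksu,ktv,kuv,mor,mot,mov,mrt,msv,muv,ors,ort,oru,osu,osv,otu,otv,ouv,rsu,rtu,ruv,suv
∂3: piv[dfos,dkot,dkov,dksu,dktv,dmor,dmot,dmov,dmrt,dort,dotv,fmuv,fosu,frtu,kmsv,kotu,kouv,orsu,oruv,osuv] rk=20  ker:kotv,mort
rk∂_2=33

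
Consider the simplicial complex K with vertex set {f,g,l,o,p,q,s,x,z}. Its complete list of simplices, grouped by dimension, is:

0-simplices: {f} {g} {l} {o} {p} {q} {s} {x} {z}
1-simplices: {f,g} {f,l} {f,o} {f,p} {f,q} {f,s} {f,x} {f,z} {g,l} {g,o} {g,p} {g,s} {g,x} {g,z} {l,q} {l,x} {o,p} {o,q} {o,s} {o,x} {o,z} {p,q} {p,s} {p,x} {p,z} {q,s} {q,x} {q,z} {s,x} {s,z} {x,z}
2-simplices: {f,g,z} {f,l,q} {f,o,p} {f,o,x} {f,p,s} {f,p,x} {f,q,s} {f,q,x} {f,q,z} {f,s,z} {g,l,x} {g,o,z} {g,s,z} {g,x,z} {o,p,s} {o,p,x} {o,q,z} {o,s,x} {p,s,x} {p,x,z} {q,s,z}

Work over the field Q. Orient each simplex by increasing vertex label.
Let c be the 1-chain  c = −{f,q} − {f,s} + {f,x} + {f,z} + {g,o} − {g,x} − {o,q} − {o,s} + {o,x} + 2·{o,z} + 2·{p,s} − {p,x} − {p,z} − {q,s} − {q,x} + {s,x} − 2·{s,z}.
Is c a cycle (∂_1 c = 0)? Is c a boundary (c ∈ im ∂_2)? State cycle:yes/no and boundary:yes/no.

cycle:yes boundary:yes

n_0=9 n_1=31 n_2=21  [Q]
∂1: piv[fg,fl,fo,fp,fq,fs,fx,fz] rk=8  ker:gl,go,gp,gs,gx,gz,lq,lx,op,oq,os,ox,oz,pq,ps,px,pz,qs,qx,qz,sx,sz,xz
∂2: piv[fgz,flq,fop,fox,fps,fpx,fqs,fqx,fqz,fsz,glx,goz,gsz,gxz,ops,oqz,osx,pxz] rk=18  ker:opx,psx,qsz
∂1c = 0
c vs im∂2: reduces to 0 ⇒ boundary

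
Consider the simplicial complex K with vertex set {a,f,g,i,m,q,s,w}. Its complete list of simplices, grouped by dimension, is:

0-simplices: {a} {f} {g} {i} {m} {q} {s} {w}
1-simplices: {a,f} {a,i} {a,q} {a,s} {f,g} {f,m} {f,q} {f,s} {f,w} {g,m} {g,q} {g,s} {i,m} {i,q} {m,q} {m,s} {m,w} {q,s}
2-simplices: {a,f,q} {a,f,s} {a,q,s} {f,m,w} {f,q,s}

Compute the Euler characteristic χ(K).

χ(K)=-5

n_0=8 n_1=18 n_2=5
χ=+8−18+5=-5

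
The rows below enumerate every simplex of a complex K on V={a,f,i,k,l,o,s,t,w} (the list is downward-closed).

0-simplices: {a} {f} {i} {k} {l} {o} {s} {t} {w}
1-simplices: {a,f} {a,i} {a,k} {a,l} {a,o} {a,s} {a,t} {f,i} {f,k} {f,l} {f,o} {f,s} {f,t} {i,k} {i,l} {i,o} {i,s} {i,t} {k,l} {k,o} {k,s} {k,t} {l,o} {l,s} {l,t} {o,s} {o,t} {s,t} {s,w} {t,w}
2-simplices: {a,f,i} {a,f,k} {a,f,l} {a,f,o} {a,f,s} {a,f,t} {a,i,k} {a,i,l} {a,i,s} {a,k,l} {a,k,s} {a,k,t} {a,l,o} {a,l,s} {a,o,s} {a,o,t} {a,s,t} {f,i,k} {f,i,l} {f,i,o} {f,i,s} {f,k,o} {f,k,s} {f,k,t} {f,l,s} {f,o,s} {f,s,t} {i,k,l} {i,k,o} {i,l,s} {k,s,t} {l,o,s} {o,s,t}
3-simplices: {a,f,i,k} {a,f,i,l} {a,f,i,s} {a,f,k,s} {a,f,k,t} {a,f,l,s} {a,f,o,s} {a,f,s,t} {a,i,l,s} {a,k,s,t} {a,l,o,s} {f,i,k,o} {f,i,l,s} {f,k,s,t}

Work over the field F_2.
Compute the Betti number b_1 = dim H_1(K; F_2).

n_0=9 n_1=30 n_2=33 n_3=14  [Z2]
∂1: piv[af,ai,ak,al,ao,as,at,sw] rk=8  ker:fi,fk,fl,fo,fs,ft,ik,il,io,is,it,kl,ko,ks,kt,lo,ls,lt,os,ot,st,tw
∂2: piv[afi,afk,afl,afo,afs,aft,aik,ail,ais,akl,aks,akt,alo,als,aos,aot,ast,fio,fko] rk=19  ker:fik,fil,fis,fks,fkt,fls,fos,fst,ikl,iko,ils,kst,los,ost
∂3: piv[afik,afil,afis,afks,afkt,afls,afos,afst,ails,akst,alos,fiko] rk=12  ker:fils,fkst
b_1=(30−8)−19=3

b_1=3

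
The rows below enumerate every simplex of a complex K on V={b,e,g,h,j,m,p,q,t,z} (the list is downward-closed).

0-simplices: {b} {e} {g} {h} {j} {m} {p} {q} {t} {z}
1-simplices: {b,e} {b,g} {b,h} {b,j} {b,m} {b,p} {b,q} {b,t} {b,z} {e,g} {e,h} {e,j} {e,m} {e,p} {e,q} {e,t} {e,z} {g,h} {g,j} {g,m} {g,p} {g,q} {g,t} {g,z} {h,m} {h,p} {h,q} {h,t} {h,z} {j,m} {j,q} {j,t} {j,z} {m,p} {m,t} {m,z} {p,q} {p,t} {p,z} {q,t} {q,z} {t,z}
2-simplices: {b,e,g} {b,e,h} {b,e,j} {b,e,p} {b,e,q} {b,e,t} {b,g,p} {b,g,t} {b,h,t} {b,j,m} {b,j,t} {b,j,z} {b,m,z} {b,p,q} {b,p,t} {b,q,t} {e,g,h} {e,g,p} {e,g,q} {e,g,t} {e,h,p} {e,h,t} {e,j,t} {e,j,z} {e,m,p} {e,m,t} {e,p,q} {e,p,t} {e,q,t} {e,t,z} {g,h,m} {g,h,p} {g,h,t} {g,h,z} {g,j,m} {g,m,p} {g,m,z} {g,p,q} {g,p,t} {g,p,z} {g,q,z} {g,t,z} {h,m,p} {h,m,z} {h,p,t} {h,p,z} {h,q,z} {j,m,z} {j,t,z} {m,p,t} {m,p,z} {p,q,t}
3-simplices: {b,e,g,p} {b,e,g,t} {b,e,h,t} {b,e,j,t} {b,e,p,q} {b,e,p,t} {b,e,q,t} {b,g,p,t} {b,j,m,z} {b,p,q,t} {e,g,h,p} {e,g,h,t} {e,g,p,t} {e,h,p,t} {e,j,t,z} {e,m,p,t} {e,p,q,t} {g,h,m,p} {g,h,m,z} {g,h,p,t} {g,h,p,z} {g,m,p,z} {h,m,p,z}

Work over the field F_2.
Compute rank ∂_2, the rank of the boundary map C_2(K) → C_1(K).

rank∂_2=32

n_0=10 n_1=42 n_2=52 n_3=23  [Z2]
∂1: piv[be,bg,bh,bj,bm,bp,bq,bt,bz] rk=9  ker:eg,eh,ej,em,ep,eq,et,ez,gh,gj,gm,gp,gq,gt,gz,hm,hp,hq,ht,hz,jm,jq,jt,jz,mp,mt,mz,pq,pt,pz,qt,qz,tz
∂2: piv[beg,beh,bej,bep,beq,bet,bgp,bgt,bht,bjm,bjt,bjz,bmz,bpq,bpt,bqt,egh,egq,ehp,ejz,emp,emt,etz,ghm,ghz,gjm,gmp,gmz,gpz,gqz,gtz,hqz] rk=32  ker:egp,egt,eht,ejt,epq,ept,eqt,ghp,ght,gpq,gpt,hmp,hmz,hpt,hpz,jmz,jtz,mpt,mpz,pqt
∂3: piv[begp,begt,beht,bejt,bepq,bept,beqt,bgpt,bjmz,bpqt,eghp,eght,ehpt,ejtz,empt,ghmp,ghmz,ghpz,gmpz] rk=19  ker:egpt,epqt,ghpt,hmpz
rk∂_2=32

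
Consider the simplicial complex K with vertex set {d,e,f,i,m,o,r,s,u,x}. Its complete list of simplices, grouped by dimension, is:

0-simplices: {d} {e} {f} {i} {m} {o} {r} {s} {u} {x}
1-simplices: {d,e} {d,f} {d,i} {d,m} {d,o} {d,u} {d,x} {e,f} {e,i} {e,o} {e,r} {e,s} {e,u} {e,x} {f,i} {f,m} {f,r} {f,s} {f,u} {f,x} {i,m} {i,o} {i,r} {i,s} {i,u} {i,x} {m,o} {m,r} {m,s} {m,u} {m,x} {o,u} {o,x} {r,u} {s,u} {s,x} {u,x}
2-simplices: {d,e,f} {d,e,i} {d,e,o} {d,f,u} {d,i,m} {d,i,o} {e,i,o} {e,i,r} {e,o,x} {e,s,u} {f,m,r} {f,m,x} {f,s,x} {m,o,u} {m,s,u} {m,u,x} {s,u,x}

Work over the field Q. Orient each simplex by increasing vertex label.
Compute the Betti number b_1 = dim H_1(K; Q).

n_0=10 n_1=37 n_2=17  [Q]
∂1: piv[de,df,di,dm,do,du,dx,er,es] rk=9  ker:ef,ei,eo,eu,ex,fi,fm,fr,fs,fu,fx,im,io,ir,is,iu,ix,mo,mr,ms,mu,mx,ou,ox,ru,su,sx,ux
∂2: piv[def,dei,deo,dfu,dim,dio,eir,eox,esu,fmr,fmx,fsx,mou,msu,mux,sux] rk=16  ker:eio
b_1=(37−9)−16=12

b_1=12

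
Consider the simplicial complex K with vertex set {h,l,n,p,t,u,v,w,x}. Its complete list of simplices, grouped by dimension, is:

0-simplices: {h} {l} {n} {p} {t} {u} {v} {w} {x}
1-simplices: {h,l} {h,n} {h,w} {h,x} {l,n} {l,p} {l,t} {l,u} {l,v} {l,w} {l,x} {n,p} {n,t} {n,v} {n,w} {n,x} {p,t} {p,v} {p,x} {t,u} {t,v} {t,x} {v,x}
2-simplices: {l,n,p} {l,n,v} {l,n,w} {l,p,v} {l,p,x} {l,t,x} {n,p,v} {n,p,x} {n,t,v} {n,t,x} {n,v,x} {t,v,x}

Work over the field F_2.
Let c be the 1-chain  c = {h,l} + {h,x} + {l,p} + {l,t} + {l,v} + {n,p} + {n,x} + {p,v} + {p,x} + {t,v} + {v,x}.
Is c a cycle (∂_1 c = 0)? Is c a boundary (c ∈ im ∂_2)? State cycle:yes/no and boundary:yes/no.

n_0=9 n_1=23 n_2=12  [Z2]
∂1: piv[hl,hn,hw,hx,lp,lt,lu,lv] rk=8  ker:ln,lw,lx,np,nt,nv,nw,nx,pt,pv,px,tu,tv,tx,vx
∂2: piv[lnp,lnv,lnw,lpv,lpx,ltx,npx,ntv,ntx,nvx] rk=10  ker:npv,tvx
∂1c = 0
c vs im∂2: residual ≠ 0 ⇒ not boundary

cycle:yes boundary:no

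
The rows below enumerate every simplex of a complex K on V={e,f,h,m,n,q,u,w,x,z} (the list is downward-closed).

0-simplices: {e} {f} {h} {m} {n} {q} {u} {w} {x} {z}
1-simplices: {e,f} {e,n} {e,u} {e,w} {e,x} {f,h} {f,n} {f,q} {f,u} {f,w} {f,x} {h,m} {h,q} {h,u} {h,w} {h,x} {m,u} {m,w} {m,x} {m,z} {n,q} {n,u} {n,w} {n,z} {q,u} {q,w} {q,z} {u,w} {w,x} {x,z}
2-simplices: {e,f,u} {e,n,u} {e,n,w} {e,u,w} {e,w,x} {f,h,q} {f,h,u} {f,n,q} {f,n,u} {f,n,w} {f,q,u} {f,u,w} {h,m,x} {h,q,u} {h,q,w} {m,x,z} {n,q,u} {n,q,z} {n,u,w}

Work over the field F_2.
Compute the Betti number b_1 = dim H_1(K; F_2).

b_1=6

n_0=10 n_1=30 n_2=19  [Z2]
∂1: piv[ef,en,eu,ew,ex,fh,fq,hm,mz] rk=9  ker:fn,fu,fw,fx,hq,hu,hw,hx,mu,mw,mx,nq,nu,nw,nz,qu,qw,qz,uw,wx,xz
∂2: piv[efu,enu,enw,euw,ewx,fhq,fhu,fnq,fnu,fnw,fqu,hmx,hqw,mxz,nqz] rk=15  ker:fuw,hqu,nqu,nuw
b_1=(30−9)−15=6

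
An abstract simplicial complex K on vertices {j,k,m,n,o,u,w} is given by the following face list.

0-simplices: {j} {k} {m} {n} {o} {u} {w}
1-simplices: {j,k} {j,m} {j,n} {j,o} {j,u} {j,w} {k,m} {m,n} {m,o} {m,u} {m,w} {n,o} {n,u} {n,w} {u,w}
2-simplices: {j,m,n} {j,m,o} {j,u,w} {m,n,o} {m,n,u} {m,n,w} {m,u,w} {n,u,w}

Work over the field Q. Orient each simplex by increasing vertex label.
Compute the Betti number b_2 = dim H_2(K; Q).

n_0=7 n_1=15 n_2=8  [Q]
∂1: piv[jk,jm,jn,jo,ju,jw] rk=6  ker:km,mn,mo,mu,mw,no,nu,nw,uw
∂2: piv[jmn,jmo,juw,mno,mnu,mnw,muw] rk=7  ker:nuw
b_2=(8−7)−0=1

b_2=1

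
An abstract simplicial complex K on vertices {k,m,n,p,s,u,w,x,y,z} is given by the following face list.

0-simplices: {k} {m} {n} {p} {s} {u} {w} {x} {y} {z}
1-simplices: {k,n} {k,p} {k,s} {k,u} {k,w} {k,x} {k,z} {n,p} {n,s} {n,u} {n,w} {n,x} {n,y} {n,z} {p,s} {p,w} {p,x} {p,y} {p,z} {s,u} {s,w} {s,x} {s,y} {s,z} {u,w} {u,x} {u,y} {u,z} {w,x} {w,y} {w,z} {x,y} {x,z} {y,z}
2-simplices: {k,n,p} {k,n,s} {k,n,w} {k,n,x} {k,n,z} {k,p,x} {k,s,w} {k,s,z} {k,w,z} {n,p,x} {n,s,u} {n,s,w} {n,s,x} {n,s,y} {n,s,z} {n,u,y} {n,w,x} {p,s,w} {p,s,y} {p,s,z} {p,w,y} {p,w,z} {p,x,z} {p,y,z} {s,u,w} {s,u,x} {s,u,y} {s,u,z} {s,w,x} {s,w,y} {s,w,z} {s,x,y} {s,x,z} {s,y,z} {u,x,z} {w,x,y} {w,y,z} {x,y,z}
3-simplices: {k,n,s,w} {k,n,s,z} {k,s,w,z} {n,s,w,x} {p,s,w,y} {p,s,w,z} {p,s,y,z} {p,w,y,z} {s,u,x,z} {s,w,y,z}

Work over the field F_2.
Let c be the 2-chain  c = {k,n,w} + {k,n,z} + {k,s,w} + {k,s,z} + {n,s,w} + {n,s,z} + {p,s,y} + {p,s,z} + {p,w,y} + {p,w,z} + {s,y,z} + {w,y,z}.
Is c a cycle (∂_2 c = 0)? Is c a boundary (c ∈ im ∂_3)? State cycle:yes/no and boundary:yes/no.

n_0=10 n_1=34 n_2=38 n_3=10  [Z2]
∂1: piv[kn,kp,ks,ku,kw,kx,kz,ny] rk=8  ker:np,ns,nu,nw,nx,nz,ps,pw,px,py,pz,su,sw,sx,sy,sz,uw,ux,uy,uz,wx,wy,wz,xy,xz,yz
∂2: piv[knp,kns,knw,knx,knz,kpx,ksw,ksz,kwz,nsu,nsx,nsy,nuy,nwx,psw,psy,psz,pwy,pxz,pyz,suw,sux,suz,sxy,sxz] rk=25  ker:npx,nsw,nsz,pwz,suy,swx,swy,swz,syz,uxz,wxy,wyz,xyz
∂3: piv[knsw,knsz,kswz,nswx,pswy,pswz,psyz,pwyz,suxz] rk=9  ker:swyz
∂2c = 0
c vs im∂3: reduces to 0 ⇒ boundary

cycle:yes boundary:yes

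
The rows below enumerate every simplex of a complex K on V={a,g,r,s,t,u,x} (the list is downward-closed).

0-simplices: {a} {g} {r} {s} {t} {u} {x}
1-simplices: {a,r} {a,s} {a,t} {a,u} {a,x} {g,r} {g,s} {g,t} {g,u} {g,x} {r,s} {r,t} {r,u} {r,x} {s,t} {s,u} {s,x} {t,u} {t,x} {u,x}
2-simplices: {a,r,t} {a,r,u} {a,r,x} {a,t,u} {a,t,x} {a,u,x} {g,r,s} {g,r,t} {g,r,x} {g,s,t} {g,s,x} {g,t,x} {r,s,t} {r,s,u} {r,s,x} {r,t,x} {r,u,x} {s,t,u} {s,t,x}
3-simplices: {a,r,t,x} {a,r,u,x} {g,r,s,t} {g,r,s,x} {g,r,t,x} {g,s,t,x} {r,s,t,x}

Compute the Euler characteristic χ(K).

n_0=7 n_1=20 n_2=19 n_3=7
χ=+7−20+19−7=-1

χ(K)=-1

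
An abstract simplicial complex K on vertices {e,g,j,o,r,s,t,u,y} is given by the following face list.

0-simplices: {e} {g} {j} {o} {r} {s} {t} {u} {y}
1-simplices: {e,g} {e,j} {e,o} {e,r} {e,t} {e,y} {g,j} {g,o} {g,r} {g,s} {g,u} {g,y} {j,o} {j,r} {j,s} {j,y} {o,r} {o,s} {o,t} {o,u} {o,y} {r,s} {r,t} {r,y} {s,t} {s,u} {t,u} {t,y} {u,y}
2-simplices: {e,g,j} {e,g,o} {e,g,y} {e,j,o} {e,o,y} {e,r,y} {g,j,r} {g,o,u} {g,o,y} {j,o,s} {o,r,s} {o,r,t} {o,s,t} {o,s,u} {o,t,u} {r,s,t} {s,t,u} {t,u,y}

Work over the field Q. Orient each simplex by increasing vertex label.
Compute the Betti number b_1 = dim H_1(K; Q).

b_1=6

n_0=9 n_1=29 n_2=18  [Q]
∂1: piv[eg,ej,eo,er,et,ey,gs,gu] rk=8  ker:gj,go,gr,gy,jo,jr,js,jy,or,os,ot,ou,oy,rs,rt,ry,st,su,tu,ty,uy
∂2: piv[egj,ego,egy,ejo,eoy,ery,gjr,gou,jos,ors,ort,ost,osu,otu,tuy] rk=15  ker:goy,rst,stu
b_1=(29−8)−15=6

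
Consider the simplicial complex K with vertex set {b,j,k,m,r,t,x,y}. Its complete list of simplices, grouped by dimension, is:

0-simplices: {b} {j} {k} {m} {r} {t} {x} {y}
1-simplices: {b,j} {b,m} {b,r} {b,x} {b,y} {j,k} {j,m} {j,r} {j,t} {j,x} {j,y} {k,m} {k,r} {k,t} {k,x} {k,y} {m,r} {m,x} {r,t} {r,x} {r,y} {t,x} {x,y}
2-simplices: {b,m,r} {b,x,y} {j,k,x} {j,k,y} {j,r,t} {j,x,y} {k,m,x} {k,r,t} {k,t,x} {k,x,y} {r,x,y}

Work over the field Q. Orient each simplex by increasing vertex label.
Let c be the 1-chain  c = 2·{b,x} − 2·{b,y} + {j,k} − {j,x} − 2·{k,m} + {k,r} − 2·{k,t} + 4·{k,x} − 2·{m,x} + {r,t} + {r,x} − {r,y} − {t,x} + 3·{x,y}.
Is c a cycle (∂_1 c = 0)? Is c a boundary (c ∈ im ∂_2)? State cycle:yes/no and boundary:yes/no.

cycle:yes boundary:yes

n_0=8 n_1=23 n_2=11  [Q]
∂1: piv[bj,bm,br,bx,by,jk,jt] rk=7  ker:jm,jr,jx,jy,km,kr,kt,kx,ky,mr,mx,rt,rx,ry,tx,xy
∂2: piv[bmr,bxy,jkx,jky,jrt,jxy,kmx,krt,ktx,rxy] rk=10  ker:kxy
∂1c = 0
c vs im∂2: reduces to 0 ⇒ boundary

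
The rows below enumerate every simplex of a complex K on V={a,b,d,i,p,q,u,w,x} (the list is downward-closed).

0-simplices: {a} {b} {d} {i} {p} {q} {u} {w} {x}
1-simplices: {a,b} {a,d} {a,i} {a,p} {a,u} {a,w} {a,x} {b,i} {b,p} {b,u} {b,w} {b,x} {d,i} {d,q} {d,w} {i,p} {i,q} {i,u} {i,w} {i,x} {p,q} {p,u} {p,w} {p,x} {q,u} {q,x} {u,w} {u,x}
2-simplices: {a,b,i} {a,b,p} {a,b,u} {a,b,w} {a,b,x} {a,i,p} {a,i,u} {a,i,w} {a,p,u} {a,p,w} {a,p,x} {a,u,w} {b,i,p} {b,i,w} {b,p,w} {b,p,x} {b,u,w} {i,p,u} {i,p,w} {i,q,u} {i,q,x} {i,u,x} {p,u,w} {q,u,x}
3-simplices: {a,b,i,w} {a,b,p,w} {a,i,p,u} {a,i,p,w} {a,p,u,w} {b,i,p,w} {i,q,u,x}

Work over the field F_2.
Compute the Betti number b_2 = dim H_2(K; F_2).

b_2=2

n_0=9 n_1=28 n_2=24 n_3=7  [Z2]
∂1: piv[ab,ad,ai,ap,au,aw,ax,dq] rk=8  ker:bi,bp,bu,bw,bx,di,dw,ip,iq,iu,iw,ix,pq,pu,pw,px,qu,qx,uw,ux
∂2: piv[abi,abp,abu,abw,abx,aip,aiu,aiw,apu,apw,apx,auw,iqu,iqx,iux] rk=15  ker:bip,biw,bpw,bpx,buw,ipu,ipw,puw,qux
∂3: piv[abiw,abpw,aipu,aipw,apuw,bipw,iqux] rk=7
b_2=(24−15)−7=2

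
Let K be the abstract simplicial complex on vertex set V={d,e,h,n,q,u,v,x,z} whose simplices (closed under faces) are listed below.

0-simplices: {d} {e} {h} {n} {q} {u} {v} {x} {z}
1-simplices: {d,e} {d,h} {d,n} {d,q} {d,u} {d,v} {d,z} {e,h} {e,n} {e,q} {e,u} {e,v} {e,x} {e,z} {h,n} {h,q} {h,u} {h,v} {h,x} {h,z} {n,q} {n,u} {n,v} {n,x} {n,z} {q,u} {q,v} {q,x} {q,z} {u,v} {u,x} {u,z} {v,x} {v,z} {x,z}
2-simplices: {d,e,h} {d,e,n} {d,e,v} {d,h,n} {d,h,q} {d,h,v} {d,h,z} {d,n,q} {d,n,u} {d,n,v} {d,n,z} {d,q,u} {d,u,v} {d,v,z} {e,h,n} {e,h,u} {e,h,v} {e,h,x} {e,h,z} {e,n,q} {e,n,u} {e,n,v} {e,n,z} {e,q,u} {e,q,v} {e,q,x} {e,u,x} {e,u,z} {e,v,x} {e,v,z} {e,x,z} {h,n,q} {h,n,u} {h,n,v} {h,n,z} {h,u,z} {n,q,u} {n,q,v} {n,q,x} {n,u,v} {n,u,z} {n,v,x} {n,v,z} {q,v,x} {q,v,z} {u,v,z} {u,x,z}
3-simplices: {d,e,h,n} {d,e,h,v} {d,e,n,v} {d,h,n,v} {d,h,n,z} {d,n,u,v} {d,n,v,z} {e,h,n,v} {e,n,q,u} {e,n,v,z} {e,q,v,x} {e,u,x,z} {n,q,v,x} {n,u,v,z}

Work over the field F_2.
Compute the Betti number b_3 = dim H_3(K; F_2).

n_0=9 n_1=35 n_2=47 n_3=14  [Z2]
∂1: piv[de,dh,dn,dq,du,dv,dz,ex] rk=8  ker:eh,en,eq,eu,ev,ez,hn,hq,hu,hv,hx,hz,nq,nu,nv,nx,nz,qu,qv,qx,qz,uv,ux,uz,vx,vz,xz
∂2: piv[deh,den,dev,dhn,dhq,dhv,dhz,dnq,dnu,dnv,dnz,dqu,duv,dvz,ehu,ehx,ehz,enq,enu,eqv,eqx,eux,euz,evx,exz,nqx,qvz] rk=27  ker:ehn,ehv,env,enz,equ,evz,hnq,hnu,hnv,hnz,huz,nqu,nqv,nuv,nuz,nvx,nvz,qvx,uvz,uxz
∂3: piv[dehn,dehv,denv,dhnv,dhnz,dnuv,dnvz,enqu,envz,eqvx,euxz,nqvx,nuvz] rk=13  ker:ehnv
b_3=(14−13)−0=1

b_3=1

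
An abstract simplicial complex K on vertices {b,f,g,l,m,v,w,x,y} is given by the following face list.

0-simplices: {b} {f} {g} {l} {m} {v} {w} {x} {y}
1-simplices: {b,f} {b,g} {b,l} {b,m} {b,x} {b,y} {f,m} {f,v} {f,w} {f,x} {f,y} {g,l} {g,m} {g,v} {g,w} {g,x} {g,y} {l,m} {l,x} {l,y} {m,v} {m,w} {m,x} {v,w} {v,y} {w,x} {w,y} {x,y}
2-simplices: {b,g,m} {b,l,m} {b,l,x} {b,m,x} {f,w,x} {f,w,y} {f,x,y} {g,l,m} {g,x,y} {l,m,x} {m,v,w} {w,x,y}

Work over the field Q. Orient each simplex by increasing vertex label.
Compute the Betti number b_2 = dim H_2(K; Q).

n_0=9 n_1=28 n_2=12  [Q]
∂1: piv[bf,bg,bl,bm,bx,by,fv,fw] rk=8  ker:fm,fx,fy,gl,gm,gv,gw,gx,gy,lm,lx,ly,mv,mw,mx,vw,vy,wx,wy,xy
∂2: piv[bgm,blm,blx,bmx,fwx,fwy,fxy,glm,gxy,mvw] rk=10  ker:lmx,wxy
b_2=(12−10)−0=2

b_2=2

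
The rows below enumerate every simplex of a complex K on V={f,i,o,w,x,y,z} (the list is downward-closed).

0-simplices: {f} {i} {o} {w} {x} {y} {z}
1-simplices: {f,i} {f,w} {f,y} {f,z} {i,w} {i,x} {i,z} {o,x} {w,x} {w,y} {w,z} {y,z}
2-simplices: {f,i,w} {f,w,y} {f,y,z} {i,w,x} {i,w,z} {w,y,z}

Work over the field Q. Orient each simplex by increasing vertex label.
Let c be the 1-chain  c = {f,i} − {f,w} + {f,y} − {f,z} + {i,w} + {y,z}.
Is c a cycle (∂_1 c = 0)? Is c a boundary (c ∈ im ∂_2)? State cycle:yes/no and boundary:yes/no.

cycle:yes boundary:yes

n_0=7 n_1=12 n_2=6  [Q]
∂1: piv[fi,fw,fy,fz,ix,ox] rk=6  ker:iw,iz,wx,wy,wz,yz
∂2: piv[fiw,fwy,fyz,iwx,iwz,wyz] rk=6
∂1c = 0
c vs im∂2: reduces to 0 ⇒ boundary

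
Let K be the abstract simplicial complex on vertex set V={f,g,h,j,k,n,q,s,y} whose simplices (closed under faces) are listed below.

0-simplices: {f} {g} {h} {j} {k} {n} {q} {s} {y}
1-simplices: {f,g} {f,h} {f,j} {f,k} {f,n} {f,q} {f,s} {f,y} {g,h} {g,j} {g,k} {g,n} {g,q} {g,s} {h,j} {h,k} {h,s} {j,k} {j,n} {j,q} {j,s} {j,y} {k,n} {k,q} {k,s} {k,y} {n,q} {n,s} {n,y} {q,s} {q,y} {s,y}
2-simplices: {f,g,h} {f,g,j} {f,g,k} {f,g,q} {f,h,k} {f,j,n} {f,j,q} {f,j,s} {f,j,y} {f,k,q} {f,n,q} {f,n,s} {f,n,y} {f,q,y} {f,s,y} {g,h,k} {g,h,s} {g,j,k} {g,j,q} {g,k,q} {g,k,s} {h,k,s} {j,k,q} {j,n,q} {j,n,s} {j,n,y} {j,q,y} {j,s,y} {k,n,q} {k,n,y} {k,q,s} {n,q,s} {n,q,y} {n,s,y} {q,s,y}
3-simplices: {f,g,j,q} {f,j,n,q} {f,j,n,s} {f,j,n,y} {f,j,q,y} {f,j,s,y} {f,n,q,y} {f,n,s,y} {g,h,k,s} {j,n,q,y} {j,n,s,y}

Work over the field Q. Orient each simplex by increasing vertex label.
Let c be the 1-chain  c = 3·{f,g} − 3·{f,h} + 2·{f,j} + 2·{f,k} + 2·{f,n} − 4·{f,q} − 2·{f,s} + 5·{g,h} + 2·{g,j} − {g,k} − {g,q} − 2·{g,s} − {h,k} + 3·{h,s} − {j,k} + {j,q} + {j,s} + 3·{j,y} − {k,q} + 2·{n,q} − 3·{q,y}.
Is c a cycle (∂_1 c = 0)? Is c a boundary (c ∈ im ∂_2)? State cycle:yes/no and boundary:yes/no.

n_0=9 n_1=32 n_2=35 n_3=11  [Q]
∂1: piv[fg,fh,fj,fk,fn,fq,fs,fy] rk=8  ker:gh,gj,gk,gn,gq,gs,hj,hk,hs,jk,jn,jq,js,jy,kn,kq,ks,ky,nq,ns,ny,qs,qy,sy
∂2: piv[fgh,fgj,fgk,fgq,fhk,fjn,fjq,fjs,fjy,fkq,fnq,fns,fny,fqy,fsy,ghs,gjk,gks,knq,kny,kqs,nqs] rk=22  ker:ghk,gjq,gkq,hks,jkq,jnq,jns,jny,jqy,jsy,nqy,nsy,qsy
∂3: piv[fgjq,fjnq,fjns,fjny,fjqy,fjsy,fnqy,fnsy,ghks] rk=9  ker:jnqy,jnsy
∂1c = 0
c vs im∂2: reduces to 0 ⇒ boundary

cycle:yes boundary:yes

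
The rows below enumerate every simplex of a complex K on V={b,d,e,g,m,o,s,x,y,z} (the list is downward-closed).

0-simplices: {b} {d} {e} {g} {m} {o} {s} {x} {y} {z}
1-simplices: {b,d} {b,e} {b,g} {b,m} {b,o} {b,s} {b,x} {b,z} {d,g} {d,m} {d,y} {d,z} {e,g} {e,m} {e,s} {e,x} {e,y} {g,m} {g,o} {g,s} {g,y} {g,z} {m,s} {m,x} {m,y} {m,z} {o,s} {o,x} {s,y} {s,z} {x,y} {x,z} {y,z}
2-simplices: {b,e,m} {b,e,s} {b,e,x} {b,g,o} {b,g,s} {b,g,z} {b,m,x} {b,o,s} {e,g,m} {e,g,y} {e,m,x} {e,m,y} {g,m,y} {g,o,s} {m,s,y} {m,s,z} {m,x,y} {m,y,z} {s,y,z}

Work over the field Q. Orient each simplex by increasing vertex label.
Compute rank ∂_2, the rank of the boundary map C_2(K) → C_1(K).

n_0=10 n_1=33 n_2=19  [Q]
∂1: piv[bd,be,bg,bm,bo,bs,bx,bz,dy] rk=9  ker:dg,dm,dz,eg,em,es,ex,ey,gm,go,gs,gy,gz,ms,mx,my,mz,os,ox,sy,sz,xy,xz,yz
∂2: piv[bem,bes,bex,bgo,bgs,bgz,bmx,bos,egm,egy,emy,msy,msz,mxy,myz] rk=15  ker:emx,gmy,gos,syz
rk∂_2=15

rank∂_2=15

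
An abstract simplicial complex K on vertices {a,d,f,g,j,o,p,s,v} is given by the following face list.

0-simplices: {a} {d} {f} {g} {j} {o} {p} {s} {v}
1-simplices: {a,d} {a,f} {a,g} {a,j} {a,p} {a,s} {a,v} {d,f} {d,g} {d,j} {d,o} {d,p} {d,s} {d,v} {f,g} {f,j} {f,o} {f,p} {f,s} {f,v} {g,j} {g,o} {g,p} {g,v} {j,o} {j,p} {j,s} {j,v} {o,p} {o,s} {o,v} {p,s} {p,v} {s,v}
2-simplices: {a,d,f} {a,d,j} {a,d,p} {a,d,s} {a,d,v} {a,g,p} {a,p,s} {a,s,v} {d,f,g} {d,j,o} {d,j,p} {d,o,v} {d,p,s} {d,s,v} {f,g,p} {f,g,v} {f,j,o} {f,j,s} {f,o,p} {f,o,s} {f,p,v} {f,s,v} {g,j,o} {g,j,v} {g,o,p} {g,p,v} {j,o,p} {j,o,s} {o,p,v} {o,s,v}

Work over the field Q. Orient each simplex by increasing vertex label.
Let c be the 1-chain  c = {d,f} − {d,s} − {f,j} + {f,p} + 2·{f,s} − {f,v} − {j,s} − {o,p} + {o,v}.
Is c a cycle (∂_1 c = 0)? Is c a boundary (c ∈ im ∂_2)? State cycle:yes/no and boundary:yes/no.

n_0=9 n_1=34 n_2=30  [Q]
∂1: piv[ad,af,ag,aj,ap,as,av,do] rk=8  ker:df,dg,dj,dp,ds,dv,fg,fj,fo,fp,fs,fv,gj,go,gp,gv,jo,jp,js,jv,op,os,ov,ps,pv,sv
∂2: piv[adf,adj,adp,ads,adv,agp,aps,asv,dfg,djo,djp,dov,fgp,fgv,fjo,fjs,fop,fos,fpv,fsv,gjo,gjv,gop,jop,opv] rk=25  ker:dps,dsv,gpv,jos,osv
∂1c = 0
c vs im∂2: residual ≠ 0 ⇒ not boundary

cycle:yes boundary:no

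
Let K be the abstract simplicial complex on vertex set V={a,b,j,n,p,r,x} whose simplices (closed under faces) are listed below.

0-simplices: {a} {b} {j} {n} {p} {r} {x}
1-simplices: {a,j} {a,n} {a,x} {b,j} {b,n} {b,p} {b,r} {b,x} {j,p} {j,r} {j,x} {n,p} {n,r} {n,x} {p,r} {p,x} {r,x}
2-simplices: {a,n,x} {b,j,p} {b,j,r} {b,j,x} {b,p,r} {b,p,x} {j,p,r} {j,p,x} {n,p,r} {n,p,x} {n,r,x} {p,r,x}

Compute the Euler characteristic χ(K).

χ(K)=2

n_0=7 n_1=17 n_2=12
χ=+7−17+12=2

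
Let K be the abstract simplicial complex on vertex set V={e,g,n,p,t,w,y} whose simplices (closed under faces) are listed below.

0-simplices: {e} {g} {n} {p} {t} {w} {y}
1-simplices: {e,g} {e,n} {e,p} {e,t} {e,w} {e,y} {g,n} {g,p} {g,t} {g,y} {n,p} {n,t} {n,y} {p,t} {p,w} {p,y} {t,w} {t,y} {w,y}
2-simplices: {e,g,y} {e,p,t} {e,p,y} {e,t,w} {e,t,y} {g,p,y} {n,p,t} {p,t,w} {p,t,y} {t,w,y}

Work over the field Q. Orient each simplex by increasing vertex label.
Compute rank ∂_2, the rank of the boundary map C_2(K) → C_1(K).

rank∂_2=9

n_0=7 n_1=19 n_2=10  [Q]
∂1: piv[eg,en,ep,et,ew,ey] rk=6  ker:gn,gp,gt,gy,np,nt,ny,pt,pw,py,tw,ty,wy
∂2: piv[egy,ept,epy,etw,ety,gpy,npt,ptw,twy] rk=9  ker:pty
rk∂_2=9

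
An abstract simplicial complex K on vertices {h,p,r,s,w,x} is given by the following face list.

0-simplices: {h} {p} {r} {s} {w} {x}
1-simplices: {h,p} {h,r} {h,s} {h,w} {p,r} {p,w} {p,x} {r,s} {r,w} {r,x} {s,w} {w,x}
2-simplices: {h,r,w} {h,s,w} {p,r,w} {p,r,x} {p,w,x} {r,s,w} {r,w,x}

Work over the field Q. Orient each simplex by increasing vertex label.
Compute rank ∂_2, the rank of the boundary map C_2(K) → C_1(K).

rank∂_2=6

n_0=6 n_1=12 n_2=7  [Q]
∂1: piv[hp,hr,hs,hw,px] rk=5  ker:pr,pw,rs,rw,rx,sw,wx
∂2: piv[hrw,hsw,prw,prx,pwx,rsw] rk=6  ker:rwx
rk∂_2=6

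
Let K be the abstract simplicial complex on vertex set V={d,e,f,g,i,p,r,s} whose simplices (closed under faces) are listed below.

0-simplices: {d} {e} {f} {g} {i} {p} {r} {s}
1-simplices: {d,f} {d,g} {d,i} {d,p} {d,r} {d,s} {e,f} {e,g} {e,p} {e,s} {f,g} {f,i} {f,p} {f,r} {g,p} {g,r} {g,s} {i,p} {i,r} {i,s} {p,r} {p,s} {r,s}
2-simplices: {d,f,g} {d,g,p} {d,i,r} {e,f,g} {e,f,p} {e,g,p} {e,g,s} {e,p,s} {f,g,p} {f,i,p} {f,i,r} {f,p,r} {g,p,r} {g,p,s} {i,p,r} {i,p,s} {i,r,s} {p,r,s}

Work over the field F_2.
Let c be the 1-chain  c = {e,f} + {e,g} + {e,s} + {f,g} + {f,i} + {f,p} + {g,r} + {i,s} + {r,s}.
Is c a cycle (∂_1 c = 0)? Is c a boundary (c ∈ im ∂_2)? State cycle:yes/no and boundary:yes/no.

n_0=8 n_1=23 n_2=18  [Z2]
∂1: piv[df,dg,di,dp,dr,ds,ef] rk=7  ker:eg,ep,es,fg,fi,fp,fr,gp,gr,gs,ip,ir,is,pr,ps,rs
∂2: piv[dfg,dgp,dir,efg,efp,egp,egs,eps,fip,fir,fpr,gpr,ips,irs] rk=14  ker:fgp,gps,ipr,prs
∂1c = {e} + {g} + {p} + {s}

cycle:no boundary:no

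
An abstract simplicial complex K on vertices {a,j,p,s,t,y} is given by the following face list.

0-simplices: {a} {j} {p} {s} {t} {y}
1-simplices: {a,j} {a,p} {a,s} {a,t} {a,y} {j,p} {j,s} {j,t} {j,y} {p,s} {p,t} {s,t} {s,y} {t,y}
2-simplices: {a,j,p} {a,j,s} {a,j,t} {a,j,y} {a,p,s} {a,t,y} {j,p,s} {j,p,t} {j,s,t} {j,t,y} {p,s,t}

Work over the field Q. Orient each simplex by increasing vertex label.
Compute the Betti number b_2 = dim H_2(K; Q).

b_2=3

n_0=6 n_1=14 n_2=11  [Q]
∂1: piv[aj,ap,as,at,ay] rk=5  ker:jp,js,jt,jy,ps,pt,st,sy,ty
∂2: piv[ajp,ajs,ajt,ajy,aps,aty,jpt,jst] rk=8  ker:jps,jty,pst
b_2=(11−8)−0=3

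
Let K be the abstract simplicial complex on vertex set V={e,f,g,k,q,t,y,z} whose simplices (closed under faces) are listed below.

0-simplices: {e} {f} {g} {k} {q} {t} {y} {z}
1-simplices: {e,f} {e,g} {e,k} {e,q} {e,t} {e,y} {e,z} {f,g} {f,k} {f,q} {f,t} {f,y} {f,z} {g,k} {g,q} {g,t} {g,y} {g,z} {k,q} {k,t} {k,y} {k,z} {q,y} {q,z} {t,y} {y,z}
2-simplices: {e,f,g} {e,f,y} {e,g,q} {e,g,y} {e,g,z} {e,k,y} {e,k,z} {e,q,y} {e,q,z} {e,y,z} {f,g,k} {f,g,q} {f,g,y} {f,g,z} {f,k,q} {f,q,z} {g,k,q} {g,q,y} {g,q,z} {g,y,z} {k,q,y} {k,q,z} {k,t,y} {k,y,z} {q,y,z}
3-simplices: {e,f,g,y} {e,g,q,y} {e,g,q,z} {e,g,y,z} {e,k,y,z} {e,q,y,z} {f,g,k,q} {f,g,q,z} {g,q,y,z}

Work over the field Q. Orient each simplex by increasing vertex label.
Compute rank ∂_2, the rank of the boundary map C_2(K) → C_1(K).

rank∂_2=16

n_0=8 n_1=26 n_2=25 n_3=9  [Q]
∂1: piv[ef,eg,ek,eq,et,ey,ez] rk=7  ker:fg,fk,fq,ft,fy,fz,gk,gq,gt,gy,gz,kq,kt,ky,kz,qy,qz,ty,yz
∂2: piv[efg,efy,egq,egy,egz,eky,ekz,eqy,eqz,eyz,fgk,fgq,fgz,fkq,kqy,kty] rk=16  ker:fgy,fqz,gkq,gqy,gqz,gyz,kqz,kyz,qyz
∂3: piv[efgy,egqy,egqz,egyz,ekyz,eqyz,fgkq,fgqz] rk=8  ker:gqyz
rk∂_2=16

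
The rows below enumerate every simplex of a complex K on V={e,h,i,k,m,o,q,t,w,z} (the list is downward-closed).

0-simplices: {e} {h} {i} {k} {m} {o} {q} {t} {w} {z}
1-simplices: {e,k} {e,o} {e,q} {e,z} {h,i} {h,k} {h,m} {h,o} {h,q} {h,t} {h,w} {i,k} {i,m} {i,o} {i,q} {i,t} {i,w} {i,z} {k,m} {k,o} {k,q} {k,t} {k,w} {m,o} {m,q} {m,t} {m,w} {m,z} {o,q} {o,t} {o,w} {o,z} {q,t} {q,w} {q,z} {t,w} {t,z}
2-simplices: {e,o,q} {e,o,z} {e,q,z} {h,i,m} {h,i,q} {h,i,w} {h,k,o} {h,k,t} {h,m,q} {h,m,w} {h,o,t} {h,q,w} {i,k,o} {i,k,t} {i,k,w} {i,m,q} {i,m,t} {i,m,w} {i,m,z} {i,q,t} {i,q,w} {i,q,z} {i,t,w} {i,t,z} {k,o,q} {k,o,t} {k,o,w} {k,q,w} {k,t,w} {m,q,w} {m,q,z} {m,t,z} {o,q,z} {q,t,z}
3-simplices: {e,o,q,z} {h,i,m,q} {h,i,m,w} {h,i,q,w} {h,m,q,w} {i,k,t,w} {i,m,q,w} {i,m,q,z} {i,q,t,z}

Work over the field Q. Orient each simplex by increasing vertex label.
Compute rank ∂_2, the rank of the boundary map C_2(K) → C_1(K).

n_0=10 n_1=37 n_2=34 n_3=9  [Q]
∂1: piv[ek,eo,eq,ez,hi,hk,hm,ht,hw] rk=9  ker:ho,hq,ik,im,io,iq,it,iw,iz,km,ko,kq,kt,kw,mo,mq,mt,mw,mz,oq,ot,ow,oz,qt,qw,qz,tw,tz
∂2: piv[eoq,eoz,eqz,him,hiq,hiw,hko,hkt,hmq,hmw,hot,hqw,iko,ikt,ikw,imt,imz,iqt,iqz,itw,itz,koq,kow,kqw] rk=24  ker:imq,imw,iqw,kot,ktw,mqw,mqz,mtz,oqz,qtz
∂3: piv[eoqz,himq,himw,hiqw,hmqw,iktw,imqz,iqtz] rk=8  ker:imqw
rk∂_2=24

rank∂_2=24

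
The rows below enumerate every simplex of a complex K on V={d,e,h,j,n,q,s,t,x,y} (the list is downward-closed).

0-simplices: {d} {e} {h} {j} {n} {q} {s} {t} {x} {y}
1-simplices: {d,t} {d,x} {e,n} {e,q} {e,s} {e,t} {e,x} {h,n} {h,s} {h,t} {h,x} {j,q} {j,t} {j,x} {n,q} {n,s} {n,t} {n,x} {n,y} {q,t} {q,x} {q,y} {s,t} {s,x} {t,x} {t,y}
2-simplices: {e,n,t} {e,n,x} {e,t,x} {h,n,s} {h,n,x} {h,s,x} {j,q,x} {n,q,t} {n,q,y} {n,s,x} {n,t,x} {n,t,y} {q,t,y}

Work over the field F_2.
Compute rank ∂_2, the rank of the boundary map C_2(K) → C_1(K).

rank∂_2=10

n_0=10 n_1=26 n_2=13  [Z2]
∂1: piv[dt,dx,en,eq,es,et,hn,jq,ny] rk=9  ker:ex,hs,ht,hx,jt,jx,nq,ns,nt,nx,qt,qx,qy,st,sx,tx,ty
∂2: piv[ent,enx,etx,hns,hnx,hsx,jqx,nqt,nqy,nty] rk=10  ker:nsx,ntx,qty
rk∂_2=10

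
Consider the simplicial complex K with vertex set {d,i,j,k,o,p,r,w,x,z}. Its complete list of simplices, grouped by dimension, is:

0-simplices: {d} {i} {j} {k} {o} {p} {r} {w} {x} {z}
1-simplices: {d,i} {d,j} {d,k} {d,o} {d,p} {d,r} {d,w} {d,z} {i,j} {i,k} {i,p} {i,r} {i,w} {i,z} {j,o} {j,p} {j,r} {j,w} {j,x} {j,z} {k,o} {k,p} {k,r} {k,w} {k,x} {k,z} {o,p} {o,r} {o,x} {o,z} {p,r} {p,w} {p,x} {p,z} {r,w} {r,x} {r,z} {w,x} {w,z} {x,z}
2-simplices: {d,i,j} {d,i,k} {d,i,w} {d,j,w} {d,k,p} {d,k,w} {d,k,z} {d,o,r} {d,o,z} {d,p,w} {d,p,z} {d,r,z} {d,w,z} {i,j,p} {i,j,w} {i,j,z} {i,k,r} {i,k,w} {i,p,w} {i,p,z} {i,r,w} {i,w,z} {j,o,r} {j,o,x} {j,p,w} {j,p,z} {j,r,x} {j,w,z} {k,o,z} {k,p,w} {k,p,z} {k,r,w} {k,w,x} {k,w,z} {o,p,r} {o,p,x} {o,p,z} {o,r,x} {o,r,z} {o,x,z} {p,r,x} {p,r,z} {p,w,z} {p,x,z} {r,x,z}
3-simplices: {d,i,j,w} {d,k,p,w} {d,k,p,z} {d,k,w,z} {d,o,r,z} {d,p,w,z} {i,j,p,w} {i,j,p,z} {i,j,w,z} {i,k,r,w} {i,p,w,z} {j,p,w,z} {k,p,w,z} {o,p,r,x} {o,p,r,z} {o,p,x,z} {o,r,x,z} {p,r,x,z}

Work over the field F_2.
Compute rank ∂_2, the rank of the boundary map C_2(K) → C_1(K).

n_0=10 n_1=40 n_2=45 n_3=18  [Z2]
∂1: piv[di,dj,dk,do,dp,dr,dw,dz,jx] rk=9  ker:ij,ik,ip,ir,iw,iz,jo,jp,jr,jw,jz,ko,kp,kr,kw,kx,kz,op,or,ox,oz,pr,pw,px,pz,rw,rx,rz,wx,wz,xz
∂2: piv[dij,dik,diw,djw,dkp,dkw,dkz,dor,doz,dpw,dpz,drz,dwz,ijp,ijz,ikr,ipw,ipz,irw,jor,jox,jrx,koz,kwx,opr,opx,opz,oxz] rk=28  ker:ijw,ikw,iwz,jpw,jpz,jwz,kpw,kpz,krw,kwz,orx,orz,prx,prz,pwz,pxz,rxz
∂3: piv[dijw,dkpw,dkpz,dkwz,dorz,dpwz,ijpw,ijpz,ijwz,ikrw,ipwz,oprx,oprz,opxz,orxz] rk=15  ker:jpwz,kpwz,prxz
rk∂_2=28

rank∂_2=28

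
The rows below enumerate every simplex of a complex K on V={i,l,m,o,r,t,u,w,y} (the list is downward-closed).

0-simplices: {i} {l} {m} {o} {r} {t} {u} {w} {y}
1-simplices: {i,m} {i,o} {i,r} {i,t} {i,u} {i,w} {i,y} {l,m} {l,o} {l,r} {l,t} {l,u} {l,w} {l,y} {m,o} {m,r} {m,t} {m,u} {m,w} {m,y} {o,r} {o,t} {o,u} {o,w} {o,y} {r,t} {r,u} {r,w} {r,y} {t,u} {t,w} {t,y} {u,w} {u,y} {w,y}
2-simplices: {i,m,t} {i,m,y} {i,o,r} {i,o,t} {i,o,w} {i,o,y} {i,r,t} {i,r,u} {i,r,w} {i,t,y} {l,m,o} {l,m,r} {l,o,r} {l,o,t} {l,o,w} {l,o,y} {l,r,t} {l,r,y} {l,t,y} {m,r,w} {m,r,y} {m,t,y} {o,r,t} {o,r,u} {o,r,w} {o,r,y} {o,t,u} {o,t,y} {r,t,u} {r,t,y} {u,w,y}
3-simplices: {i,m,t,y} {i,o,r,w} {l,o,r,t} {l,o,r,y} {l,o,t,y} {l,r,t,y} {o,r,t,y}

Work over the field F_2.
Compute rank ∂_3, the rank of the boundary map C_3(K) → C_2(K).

n_0=9 n_1=35 n_2=31 n_3=7  [Z2]
∂1: piv[im,io,ir,it,iu,iw,iy,lm] rk=8  ker:lo,lr,lt,lu,lw,ly,mo,mr,mt,mu,mw,my,or,ot,ou,ow,oy,rt,ru,rw,ry,tu,tw,ty,uw,uy,wy
∂2: piv[imt,imy,ior,iot,iow,ioy,irt,iru,irw,ity,lmo,lmr,lor,lot,low,loy,lry,mrw,mry,oru,otu,uwy] rk=22  ker:lrt,lty,mty,ort,orw,ory,oty,rtu,rty
∂3: piv[imty,iorw,lort,lory,loty,lrty] rk=6  ker:orty
rk∂_3=6

rank∂_3=6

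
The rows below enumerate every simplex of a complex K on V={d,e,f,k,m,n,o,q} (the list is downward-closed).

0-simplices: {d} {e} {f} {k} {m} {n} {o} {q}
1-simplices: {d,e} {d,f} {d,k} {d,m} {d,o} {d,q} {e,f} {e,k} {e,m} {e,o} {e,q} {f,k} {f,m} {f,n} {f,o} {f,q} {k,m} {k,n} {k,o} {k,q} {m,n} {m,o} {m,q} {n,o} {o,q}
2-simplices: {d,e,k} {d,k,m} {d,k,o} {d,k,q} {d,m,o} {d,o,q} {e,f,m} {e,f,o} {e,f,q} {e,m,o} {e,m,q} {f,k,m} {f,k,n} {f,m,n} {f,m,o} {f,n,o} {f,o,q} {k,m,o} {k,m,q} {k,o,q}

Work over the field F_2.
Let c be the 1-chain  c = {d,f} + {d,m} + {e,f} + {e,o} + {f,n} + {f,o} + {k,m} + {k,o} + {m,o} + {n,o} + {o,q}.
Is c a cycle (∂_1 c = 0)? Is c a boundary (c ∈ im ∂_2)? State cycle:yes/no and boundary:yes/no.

n_0=8 n_1=25 n_2=20  [Z2]
∂1: piv[de,df,dk,dm,do,dq,fn] rk=7  ker:ef,ek,em,eo,eq,fk,fm,fo,fq,km,kn,ko,kq,mn,mo,mq,no,oq
∂2: piv[dek,dkm,dko,dkq,dmo,doq,efm,efo,efq,emo,emq,fkm,fkn,fmn,fno,foq] rk=16  ker:fmo,kmo,kmq,koq
∂1c = {m} + {q}

cycle:no boundary:no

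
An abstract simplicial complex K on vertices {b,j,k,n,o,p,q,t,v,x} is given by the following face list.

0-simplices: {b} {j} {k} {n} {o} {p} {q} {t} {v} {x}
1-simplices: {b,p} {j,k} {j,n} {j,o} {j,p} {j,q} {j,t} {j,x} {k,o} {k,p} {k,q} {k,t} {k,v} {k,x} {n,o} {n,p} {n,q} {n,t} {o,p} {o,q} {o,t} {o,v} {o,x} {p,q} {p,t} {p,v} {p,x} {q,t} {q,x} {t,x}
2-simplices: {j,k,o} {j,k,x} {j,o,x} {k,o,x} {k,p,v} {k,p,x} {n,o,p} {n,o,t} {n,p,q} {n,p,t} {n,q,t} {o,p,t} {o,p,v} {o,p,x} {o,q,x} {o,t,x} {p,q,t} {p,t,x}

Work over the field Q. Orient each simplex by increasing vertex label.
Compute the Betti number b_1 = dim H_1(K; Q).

n_0=10 n_1=30 n_2=18  [Q]
∂1: piv[bp,jk,jn,jo,jp,jq,jt,jx,kv] rk=9  ker:ko,kp,kq,kt,kx,no,np,nq,nt,op,oq,ot,ov,ox,pq,pt,pv,px,qt,qx,tx
∂2: piv[jko,jkx,jox,kpv,kpx,nop,not,npq,npt,nqt,opv,opx,oqx,otx] rk=14  ker:kox,opt,pqt,ptx
b_1=(30−9)−14=7

b_1=7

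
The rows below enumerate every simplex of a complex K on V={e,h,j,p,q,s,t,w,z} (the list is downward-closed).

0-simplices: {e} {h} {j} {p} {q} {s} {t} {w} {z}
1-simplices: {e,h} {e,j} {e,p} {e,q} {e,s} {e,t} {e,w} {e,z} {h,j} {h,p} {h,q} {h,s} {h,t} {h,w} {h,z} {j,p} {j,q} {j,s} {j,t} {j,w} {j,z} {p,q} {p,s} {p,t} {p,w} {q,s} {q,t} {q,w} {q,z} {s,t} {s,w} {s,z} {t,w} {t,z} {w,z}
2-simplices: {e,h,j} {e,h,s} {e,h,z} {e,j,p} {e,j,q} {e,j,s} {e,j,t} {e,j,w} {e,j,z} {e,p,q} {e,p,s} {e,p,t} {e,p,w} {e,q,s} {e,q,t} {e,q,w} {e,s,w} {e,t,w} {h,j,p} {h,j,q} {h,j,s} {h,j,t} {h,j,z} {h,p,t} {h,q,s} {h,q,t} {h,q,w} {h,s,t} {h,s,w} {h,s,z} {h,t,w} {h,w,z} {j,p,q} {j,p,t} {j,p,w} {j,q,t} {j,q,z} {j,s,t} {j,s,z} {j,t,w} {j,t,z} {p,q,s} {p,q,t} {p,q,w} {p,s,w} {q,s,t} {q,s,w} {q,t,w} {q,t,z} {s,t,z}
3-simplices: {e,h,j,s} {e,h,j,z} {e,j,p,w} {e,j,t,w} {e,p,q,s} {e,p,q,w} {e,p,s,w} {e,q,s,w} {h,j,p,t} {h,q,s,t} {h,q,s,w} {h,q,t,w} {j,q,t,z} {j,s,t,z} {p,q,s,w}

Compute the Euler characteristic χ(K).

χ(K)=9

n_0=9 n_1=35 n_2=50 n_3=15
χ=+9−35+50−15=9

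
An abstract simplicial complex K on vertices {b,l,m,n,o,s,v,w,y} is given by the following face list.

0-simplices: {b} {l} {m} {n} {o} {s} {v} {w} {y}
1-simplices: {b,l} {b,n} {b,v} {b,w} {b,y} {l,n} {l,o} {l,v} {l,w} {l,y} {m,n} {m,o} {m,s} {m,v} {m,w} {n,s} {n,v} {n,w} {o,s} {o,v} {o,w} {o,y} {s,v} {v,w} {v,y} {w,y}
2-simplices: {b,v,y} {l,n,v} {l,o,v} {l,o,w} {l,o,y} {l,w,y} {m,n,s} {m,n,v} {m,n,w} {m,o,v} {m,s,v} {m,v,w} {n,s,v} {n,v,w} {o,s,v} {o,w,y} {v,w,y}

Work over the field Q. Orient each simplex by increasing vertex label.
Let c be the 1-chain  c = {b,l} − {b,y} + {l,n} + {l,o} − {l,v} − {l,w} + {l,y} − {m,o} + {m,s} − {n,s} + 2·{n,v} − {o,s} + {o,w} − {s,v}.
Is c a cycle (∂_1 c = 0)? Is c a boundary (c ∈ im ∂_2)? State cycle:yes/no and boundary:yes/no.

n_0=9 n_1=26 n_2=17  [Q]
∂1: piv[bl,bn,bv,bw,by,lo,mn,ms] rk=8  ker:ln,lv,lw,ly,mo,mv,mw,ns,nv,nw,os,ov,ow,oy,sv,vw,vy,wy
∂2: piv[bvy,lnv,lov,low,loy,lwy,mns,mnv,mnw,mov,msv,mvw,osv,vwy] rk=14  ker:nsv,nvw,owy
∂1c = 0
c vs im∂2: residual ≠ 0 ⇒ not boundary

cycle:yes boundary:no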